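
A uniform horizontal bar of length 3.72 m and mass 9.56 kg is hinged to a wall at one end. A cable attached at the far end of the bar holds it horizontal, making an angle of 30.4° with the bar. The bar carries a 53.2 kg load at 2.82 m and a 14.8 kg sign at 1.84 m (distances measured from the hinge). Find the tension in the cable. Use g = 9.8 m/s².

T ≈ 1020 N

Taking torques about the hinge:
Beam weight: 9.56 × 9.8 = 93.69 N down at 1.86 m → arm 1.86 m, τ = 93.69 × 1.86 = 174.3 N·m clockwise.
Load: 53.2 × 9.8 = 521.4 N down at 2.82 m → arm 2.82 m, τ = 521.4 × 2.82 = 1470 N·m clockwise.
Sign: 14.8 × 9.8 = 145 N down at 1.84 m → arm 1.84 m, τ = 145 × 1.84 = 266.8 N·m clockwise.
Total clockwise load moment = 1911 N·m.
The cable tension T acts at 3.72 m; only its component perpendicular to the bar, T sinθ, produces torque. sin 30.4° = 0.506.
Balancing moments: T × 3.72 × 0.506 = 1911, giving T = 1911 / 1.882 = 1020 N.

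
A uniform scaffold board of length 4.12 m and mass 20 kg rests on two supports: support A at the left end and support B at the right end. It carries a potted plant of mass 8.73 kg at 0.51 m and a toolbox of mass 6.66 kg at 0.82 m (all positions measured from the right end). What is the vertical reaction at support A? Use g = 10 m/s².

R_A ≈ 124 N

Sum moments about support B (its reaction then has zero moment arm).
Beam weight: 20 × 10 = 200 N down at 2.06 m → arm 2.06 m, τ = 200 × 2.06 = 412 N·m counterclockwise.
Potted plant: 8.73 × 10 = 87.3 N down at 0.51 m → arm 0.51 m, τ = 87.3 × 0.51 = 44.52 N·m counterclockwise.
Toolbox: 6.66 × 10 = 66.6 N down at 0.82 m → arm 0.82 m, τ = 66.6 × 0.82 = 54.61 N·m counterclockwise.
Net load moment about support B = 511.1 N·m counterclockwise.
Reaction R at support A is upward at 4.12 m, arm 4.12 m → moment R × 4.12 clockwise.
Setting net torque to zero: R × 4.12 = 511.1 → R = 124 N.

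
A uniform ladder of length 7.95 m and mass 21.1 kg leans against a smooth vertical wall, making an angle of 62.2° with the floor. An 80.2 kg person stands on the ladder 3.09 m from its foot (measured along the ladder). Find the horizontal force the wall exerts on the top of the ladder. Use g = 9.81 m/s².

N_wall ≈ 216 N

Sum moments about the foot of the ladder (the floor normal and friction both act there and drop out).
Ladder weight 21.1×9.81 = 207 N acts at 3.975 m along the ladder; its horizontal arm is 3.975·cos62.2° = 1.854 m → τ = 383.8 N·m clockwise.
Person: 80.2×9.81 = 786.8 N at 3.09 m → arm 1.441 m → τ = 1134 N·m clockwise.
Wall normal N acts horizontally at the top; its moment arm is the height L sinθ = 7.95·sin62.2° = 7.032 m, counterclockwise.
Στ = 0 ⇒ N × 7.032 = 1518 ⇒ N = 216 N.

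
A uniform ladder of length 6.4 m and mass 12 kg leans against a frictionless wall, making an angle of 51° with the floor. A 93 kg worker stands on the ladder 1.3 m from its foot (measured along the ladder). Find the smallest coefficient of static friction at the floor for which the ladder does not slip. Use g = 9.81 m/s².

Taking torques about the foot of the ladder:
Ladder weight 12×9.81 = 117.7 N acts at 3.2 m along the ladder; its horizontal arm is 3.2·cos51° = 2.014 m → τ = 237 N·m clockwise.
Worker: 93×9.81 = 912.3 N at 1.3 m → arm 0.8181 m → τ = 746.4 N·m clockwise.
Wall normal N acts horizontally at the top; its moment arm is the height L sinθ = 6.4·sin51° = 4.974 m, counterclockwise.
Balancing moments: N × 4.974 = 983.4, giving N = 197.7 N.
ΣFx = 0 ⇒ f = N_wall = 197.7 N. ΣFy = 0 ⇒ N_floor = 1030 N.
μ_min = f / N_floor = 197.7 / 1030 = 0.192.

μ_min ≈ 0.192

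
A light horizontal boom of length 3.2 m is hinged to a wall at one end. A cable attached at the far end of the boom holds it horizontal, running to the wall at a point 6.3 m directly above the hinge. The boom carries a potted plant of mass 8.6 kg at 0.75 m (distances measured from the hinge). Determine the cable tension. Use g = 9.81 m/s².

T ≈ 22.2 N

About the hinge:
Potted plant: 8.6 × 9.81 = 84.37 N down at 0.75 m → arm 0.75 m, τ = 84.37 × 0.75 = 63.28 N·m clockwise.
Total clockwise load moment = 63.28 N·m.
The cable tension T acts at 3.2 m; only its component perpendicular to the boom, T sinθ, produces torque. sinθ = h/√(h²+d²) = 6.3/√(6.3²+3.2²) = 0.8916.
For rotational equilibrium, T × 3.2 × 0.8916 = 63.28, so T = 63.28 / 2.853 = 22.2 N.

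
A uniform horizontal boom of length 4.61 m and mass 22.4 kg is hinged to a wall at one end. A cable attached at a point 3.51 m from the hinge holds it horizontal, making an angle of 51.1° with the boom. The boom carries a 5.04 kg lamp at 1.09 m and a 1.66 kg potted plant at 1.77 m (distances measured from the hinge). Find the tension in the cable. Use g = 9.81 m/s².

Take moments about the hinge.
Beam weight: 22.4 × 9.81 = 219.7 N down at 2.305 m → arm 2.305 m, τ = 219.7 × 2.305 = 506.4 N·m clockwise.
Lamp: 5.04 × 9.81 = 49.44 N down at 1.09 m → arm 1.09 m, τ = 49.44 × 1.09 = 53.89 N·m clockwise.
Potted plant: 1.66 × 9.81 = 16.28 N down at 1.77 m → arm 1.77 m, τ = 16.28 × 1.77 = 28.82 N·m clockwise.
Total clockwise load moment = 589.1 N·m.
The cable tension T acts at 3.51 m; only its component perpendicular to the boom, T sinθ, produces torque. sin 51.1° = 0.7782.
Setting net torque to zero: T × 3.51 × 0.7782 = 589.1 → T = 589.1 / 2.731 = 216 N.

T ≈ 216 N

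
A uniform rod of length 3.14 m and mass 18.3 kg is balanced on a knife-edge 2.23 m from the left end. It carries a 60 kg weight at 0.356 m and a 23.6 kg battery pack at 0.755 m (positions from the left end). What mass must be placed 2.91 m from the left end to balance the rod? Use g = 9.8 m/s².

Sum moments about the knife-edge (at 2.23 m from the left end) (the support reaction has zero arm there).
Beam weight: 18.3 × 9.8 = 179.3 N down at 1.57 m → arm 0.66 m, τ = 179.3 × 0.66 = 118.3 N·m counterclockwise.
Weight: 60 × 9.8 = 588 N down at 0.356 m → arm 1.874 m, τ = 588 × 1.874 = 1102 N·m counterclockwise.
Battery pack: 23.6 × 9.8 = 231.3 N down at 0.755 m → arm 1.475 m, τ = 231.3 × 1.475 = 341.2 N·m counterclockwise.
Net moment of known loads = 1562 N·m counterclockwise.
An unknown mass m at 2.91 m has arm 0.68 m; its moment is m·g·0.68 clockwise.
Setting net torque to zero: m × 9.8 × 0.68 = 1562 → m = 1562 / (9.8 × 0.68) = 234 kg.

m ≈ 234 kg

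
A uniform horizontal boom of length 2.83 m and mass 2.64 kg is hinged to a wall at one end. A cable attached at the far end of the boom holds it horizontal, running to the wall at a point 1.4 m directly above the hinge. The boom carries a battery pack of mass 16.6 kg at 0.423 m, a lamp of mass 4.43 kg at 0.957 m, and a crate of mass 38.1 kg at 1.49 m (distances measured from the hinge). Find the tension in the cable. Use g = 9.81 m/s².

About the hinge:
Beam weight: 2.64 × 9.81 = 25.9 N down at 1.415 m → arm 1.415 m, τ = 25.9 × 1.415 = 36.65 N·m clockwise.
Battery pack: 16.6 × 9.81 = 162.8 N down at 0.423 m → arm 0.423 m, τ = 162.8 × 0.423 = 68.86 N·m clockwise.
Lamp: 4.43 × 9.81 = 43.46 N down at 0.957 m → arm 0.957 m, τ = 43.46 × 0.957 = 41.59 N·m clockwise.
Crate: 38.1 × 9.81 = 373.8 N down at 1.49 m → arm 1.49 m, τ = 373.8 × 1.49 = 557 N·m clockwise.
Total clockwise load moment = 704.1 N·m.
The cable tension T acts at 2.83 m; only its component perpendicular to the boom, T sinθ, produces torque. sinθ = h/√(h²+d²) = 1.4/√(1.4²+2.83²) = 0.4434.
Balancing moments: T × 2.83 × 0.4434 = 704.1, giving T = 704.1 / 1.255 = 561 N.

T ≈ 561 N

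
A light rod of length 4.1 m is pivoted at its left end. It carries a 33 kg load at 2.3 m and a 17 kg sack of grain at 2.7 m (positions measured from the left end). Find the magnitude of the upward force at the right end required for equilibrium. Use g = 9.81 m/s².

F ≈ 291 N

Choose the left end as the axis so the unknown pivot reaction has zero arm there.
Load: 33 × 9.81 = 323.7 N down at 2.3 m → arm 2.3 m, τ = 323.7 × 2.3 = 744.5 N·m clockwise.
Sack of grain: 17 × 9.81 = 166.8 N down at 2.7 m → arm 2.7 m, τ = 166.8 × 2.7 = 450.4 N·m clockwise.
Net moment of the loads = 1195 N·m clockwise.
The upward force F acts at the right end, arm 4.1 m, giving F × 4.1 counterclockwise.
Setting net torque to zero: F × 4.1 = 1195 → F = 1195 / 4.1 = 291 N.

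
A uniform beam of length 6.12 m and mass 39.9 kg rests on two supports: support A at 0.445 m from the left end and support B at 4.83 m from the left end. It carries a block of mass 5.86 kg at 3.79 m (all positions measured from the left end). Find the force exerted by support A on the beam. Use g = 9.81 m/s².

R_A ≈ 172 N

Sum moments about support B (its reaction then has zero moment arm).
Beam weight: 39.9 × 9.81 = 391.4 N down at 3.06 m → arm 1.77 m, τ = 391.4 × 1.77 = 692.8 N·m counterclockwise.
Block: 5.86 × 9.81 = 57.49 N down at 3.79 m → arm 1.04 m, τ = 57.49 × 1.04 = 59.79 N·m counterclockwise.
Net load moment about support B = 752.6 N·m counterclockwise.
Reaction R at support A is upward at 0.445 m, arm 4.385 m → moment R × 4.385 clockwise.
Balancing moments: R × 4.385 = 752.6, giving R = 172 N.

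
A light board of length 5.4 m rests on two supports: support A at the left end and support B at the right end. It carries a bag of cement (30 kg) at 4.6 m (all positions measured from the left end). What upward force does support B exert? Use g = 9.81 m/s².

About support A:
Bag of cement: 30 × 9.81 = 294.3 N down at 4.6 m → arm 4.6 m, τ = 294.3 × 4.6 = 1354 N·m clockwise.
Net load moment about support A = 1354 N·m clockwise.
Reaction R at support B is upward at 5.4 m, arm 5.4 m → moment R × 5.4 counterclockwise.
For rotational equilibrium, R × 5.4 = 1354, so R = 251 N.

R_B ≈ 251 N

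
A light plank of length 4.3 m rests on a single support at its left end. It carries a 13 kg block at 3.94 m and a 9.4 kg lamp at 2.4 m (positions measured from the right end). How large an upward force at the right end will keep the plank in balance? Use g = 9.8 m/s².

F ≈ 51.4 N

Choose the left end as the axis so the unknown pivot reaction has zero arm there.
Block: 13 × 9.8 = 127.4 N down at 3.94 m → arm 0.36 m, τ = 127.4 × 0.36 = 45.86 N·m clockwise.
Lamp: 9.4 × 9.8 = 92.12 N down at 2.4 m → arm 1.9 m, τ = 92.12 × 1.9 = 175 N·m clockwise.
Net moment of the loads = 220.9 N·m clockwise.
The upward force F acts at the right end, arm 4.3 m, giving F × 4.3 counterclockwise.
Balancing moments: F × 4.3 = 220.9, giving F = 220.9 / 4.3 = 51.4 N.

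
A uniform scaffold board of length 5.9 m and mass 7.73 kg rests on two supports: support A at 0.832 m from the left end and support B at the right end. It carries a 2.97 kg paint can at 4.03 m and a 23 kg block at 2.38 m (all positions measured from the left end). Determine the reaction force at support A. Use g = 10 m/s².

Choose support B as the axis so its reaction then has zero moment arm.
Beam weight: 7.73 × 10 = 77.3 N down at 2.95 m → arm 2.95 m, τ = 77.3 × 2.95 = 228 N·m counterclockwise.
Paint can: 2.97 × 10 = 29.7 N down at 4.03 m → arm 1.87 m, τ = 29.7 × 1.87 = 55.54 N·m counterclockwise.
Block: 23 × 10 = 230 N down at 2.38 m → arm 3.52 m, τ = 230 × 3.52 = 809.6 N·m counterclockwise.
Net load moment about support B = 1093 N·m counterclockwise.
Reaction R at support A is upward at 0.832 m, arm 5.068 m → moment R × 5.068 clockwise.
For rotational equilibrium, R × 5.068 = 1093, so R = 216 N.

R_A ≈ 216 N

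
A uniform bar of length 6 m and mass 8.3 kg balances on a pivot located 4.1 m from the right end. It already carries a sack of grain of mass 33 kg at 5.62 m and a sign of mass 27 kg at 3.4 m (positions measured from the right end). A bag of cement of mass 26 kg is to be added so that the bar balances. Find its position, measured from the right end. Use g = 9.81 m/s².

x ≈ 3.25 m from the right end

Taking torques about the pivot (at 4.1 m from the right end):
Beam weight: 8.3 × 9.81 = 81.42 N down at 3 m → arm 1.1 m, τ = 81.42 × 1.1 = 89.56 N·m clockwise.
Sack of grain: 33 × 9.81 = 323.7 N down at 5.62 m → arm 1.52 m, τ = 323.7 × 1.52 = 492 N·m counterclockwise.
Sign: 27 × 9.81 = 264.9 N down at 3.4 m → arm 0.7 m, τ = 264.9 × 0.7 = 185.4 N·m clockwise.
Net moment of existing loads = 217 N·m counterclockwise.
The bag of cement weighs 26 × 9.81 = 255.1 N and must supply an equal clockwise moment, so its lever arm about the pivot is 217 / 255.1 = 0.851 m.
That puts it at 4.1 − 0.851 = 3.25 m from the right end.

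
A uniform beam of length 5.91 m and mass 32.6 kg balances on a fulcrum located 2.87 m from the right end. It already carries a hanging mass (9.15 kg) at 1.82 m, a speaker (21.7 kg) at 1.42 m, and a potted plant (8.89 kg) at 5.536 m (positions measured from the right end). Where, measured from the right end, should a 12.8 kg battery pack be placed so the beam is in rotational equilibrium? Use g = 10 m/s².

x ≈ 4.01 m from the right end

About the fulcrum (at 2.87 m from the right end):
Beam weight: 32.6 × 10 = 326 N down at 2.955 m → arm 0.085 m, τ = 326 × 0.085 = 27.71 N·m counterclockwise.
Hanging mass: 9.15 × 10 = 91.5 N down at 1.82 m → arm 1.05 m, τ = 91.5 × 1.05 = 96.08 N·m clockwise.
Speaker: 21.7 × 10 = 217 N down at 1.42 m → arm 1.45 m, τ = 217 × 1.45 = 314.6 N·m clockwise.
Potted plant: 8.89 × 10 = 88.9 N down at 5.536 m → arm 2.666 m, τ = 88.9 × 2.666 = 237 N·m counterclockwise.
Net moment of existing loads = 146 N·m clockwise.
The battery pack weighs 12.8 × 10 = 128 N and must supply an equal counterclockwise moment, so its lever arm about the fulcrum is 146 / 128 = 1.14 m.
That puts it at 2.87 + 1.14 = 4.01 m from the right end.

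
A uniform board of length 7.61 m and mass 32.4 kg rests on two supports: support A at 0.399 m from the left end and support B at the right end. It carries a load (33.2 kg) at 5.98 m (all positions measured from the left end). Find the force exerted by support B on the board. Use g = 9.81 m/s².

R_B ≈ 402 N

Sum moments about support A (its reaction then has zero moment arm).
Beam weight: 32.4 × 9.81 = 317.8 N down at 3.805 m → arm 3.406 m, τ = 317.8 × 3.406 = 1082 N·m clockwise.
Load: 33.2 × 9.81 = 325.7 N down at 5.98 m → arm 5.581 m, τ = 325.7 × 5.581 = 1818 N·m clockwise.
Net load moment about support A = 2900 N·m clockwise.
Reaction R at support B is upward at 7.61 m, arm 7.211 m → moment R × 7.211 counterclockwise.
Balancing moments: R × 7.211 = 2900, giving R = 402 N.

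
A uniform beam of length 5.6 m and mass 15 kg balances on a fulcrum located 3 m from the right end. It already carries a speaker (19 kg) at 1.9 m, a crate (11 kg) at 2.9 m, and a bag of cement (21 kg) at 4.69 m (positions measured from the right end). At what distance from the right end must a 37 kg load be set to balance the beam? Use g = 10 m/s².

Choose the fulcrum (at 3 m from the right end) as the axis so the support reaction has zero arm there.
Beam weight: 15 × 10 = 150 N down at 2.8 m → arm 0.2 m, τ = 150 × 0.2 = 30 N·m clockwise.
Speaker: 19 × 10 = 190 N down at 1.9 m → arm 1.1 m, τ = 190 × 1.1 = 209 N·m clockwise.
Crate: 11 × 10 = 110 N down at 2.9 m → arm 0.1 m, τ = 110 × 0.1 = 11 N·m clockwise.
Bag of cement: 21 × 10 = 210 N down at 4.69 m → arm 1.69 m, τ = 210 × 1.69 = 354.9 N·m counterclockwise.
Net moment of existing loads = 104.9 N·m counterclockwise.
The load weighs 37 × 10 = 370 N and must supply an equal clockwise moment, so its lever arm about the fulcrum is 104.9 / 370 = 0.284 m.
That puts it at 3 − 0.284 = 2.72 m from the right end.

x ≈ 2.72 m from the right end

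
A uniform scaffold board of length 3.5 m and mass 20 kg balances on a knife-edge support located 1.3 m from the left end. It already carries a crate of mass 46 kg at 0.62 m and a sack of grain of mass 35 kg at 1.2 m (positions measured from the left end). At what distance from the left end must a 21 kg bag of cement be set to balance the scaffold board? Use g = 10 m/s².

x ≈ 2.53 m from the left end

Taking torques about the knife-edge support (at 1.3 m from the left end):
Beam weight: 20 × 10 = 200 N down at 1.75 m → arm 0.45 m, τ = 200 × 0.45 = 90 N·m clockwise.
Crate: 46 × 10 = 460 N down at 0.62 m → arm 0.68 m, τ = 460 × 0.68 = 312.8 N·m counterclockwise.
Sack of grain: 35 × 10 = 350 N down at 1.2 m → arm 0.1 m, τ = 350 × 0.1 = 35 N·m counterclockwise.
Net moment of existing loads = 257.8 N·m counterclockwise.
The bag of cement weighs 21 × 10 = 210 N and must supply an equal clockwise moment, so its lever arm about the knife-edge support is 257.8 / 210 = 1.23 m.
That puts it at 1.3 + 1.23 = 2.53 m from the left end.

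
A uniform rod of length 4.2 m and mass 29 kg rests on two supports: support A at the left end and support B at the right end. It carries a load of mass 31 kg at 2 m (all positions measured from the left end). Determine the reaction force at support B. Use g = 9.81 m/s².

About support A:
Beam weight: 29 × 9.81 = 284.5 N down at 2.1 m → arm 2.1 m, τ = 284.5 × 2.1 = 597.5 N·m clockwise.
Load: 31 × 9.81 = 304.1 N down at 2 m → arm 2 m, τ = 304.1 × 2 = 608.2 N·m clockwise.
Net load moment about support A = 1206 N·m clockwise.
Reaction R at support B is upward at 4.2 m, arm 4.2 m → moment R × 4.2 counterclockwise.
Στ = 0 ⇒ R × 4.2 = 1206 ⇒ R = 287 N.

R_B ≈ 287 N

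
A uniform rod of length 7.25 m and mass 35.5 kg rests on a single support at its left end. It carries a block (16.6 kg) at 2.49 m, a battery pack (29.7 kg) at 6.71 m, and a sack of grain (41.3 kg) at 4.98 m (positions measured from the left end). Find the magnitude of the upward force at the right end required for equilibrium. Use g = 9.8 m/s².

F ≈ 777 N

Choose the left end as the axis so the unknown pivot reaction has zero arm there.
Beam weight: 35.5 × 9.8 = 347.9 N down at 3.625 m → arm 3.625 m, τ = 347.9 × 3.625 = 1261 N·m clockwise.
Block: 16.6 × 9.8 = 162.7 N down at 2.49 m → arm 2.49 m, τ = 162.7 × 2.49 = 405.1 N·m clockwise.
Battery pack: 29.7 × 9.8 = 291.1 N down at 6.71 m → arm 6.71 m, τ = 291.1 × 6.71 = 1953 N·m clockwise.
Sack of grain: 41.3 × 9.8 = 404.7 N down at 4.98 m → arm 4.98 m, τ = 404.7 × 4.98 = 2015 N·m clockwise.
Net moment of the loads = 5634 N·m clockwise.
The upward force F acts at the right end, arm 7.25 m, giving F × 7.25 counterclockwise.
Στ = 0 ⇒ F × 7.25 = 5634 ⇒ F = 5634 / 7.25 = 777 N.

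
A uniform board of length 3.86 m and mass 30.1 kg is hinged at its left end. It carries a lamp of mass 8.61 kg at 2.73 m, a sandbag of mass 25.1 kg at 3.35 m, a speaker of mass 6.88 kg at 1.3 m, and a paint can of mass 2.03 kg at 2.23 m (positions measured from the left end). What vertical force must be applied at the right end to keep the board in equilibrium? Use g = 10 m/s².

F ≈ 464 N

Take moments about the left end.
Beam weight: 30.1 × 10 = 301 N down at 1.93 m → arm 1.93 m, τ = 301 × 1.93 = 580.9 N·m clockwise.
Lamp: 8.61 × 10 = 86.1 N down at 2.73 m → arm 2.73 m, τ = 86.1 × 2.73 = 235.1 N·m clockwise.
Sandbag: 25.1 × 10 = 251 N down at 3.35 m → arm 3.35 m, τ = 251 × 3.35 = 840.9 N·m clockwise.
Speaker: 6.88 × 10 = 68.8 N down at 1.3 m → arm 1.3 m, τ = 68.8 × 1.3 = 89.44 N·m clockwise.
Paint can: 2.03 × 10 = 20.3 N down at 2.23 m → arm 2.23 m, τ = 20.3 × 2.23 = 45.27 N·m clockwise.
Net moment of the loads = 1792 N·m clockwise.
The upward force F acts at the right end, arm 3.86 m, giving F × 3.86 counterclockwise.
Στ = 0 ⇒ F × 3.86 = 1792 ⇒ F = 1792 / 3.86 = 464 N.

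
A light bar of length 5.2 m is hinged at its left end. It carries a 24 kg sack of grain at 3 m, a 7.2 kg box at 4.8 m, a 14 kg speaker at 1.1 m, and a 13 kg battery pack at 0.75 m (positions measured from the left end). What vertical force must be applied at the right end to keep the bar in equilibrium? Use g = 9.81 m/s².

Sum moments about the left end (the unknown pivot reaction has zero arm there).
Sack of grain: 24 × 9.81 = 235.4 N down at 3 m → arm 3 m, τ = 235.4 × 3 = 706.2 N·m clockwise.
Box: 7.2 × 9.81 = 70.63 N down at 4.8 m → arm 4.8 m, τ = 70.63 × 4.8 = 339 N·m clockwise.
Speaker: 14 × 9.81 = 137.3 N down at 1.1 m → arm 1.1 m, τ = 137.3 × 1.1 = 151 N·m clockwise.
Battery pack: 13 × 9.81 = 127.5 N down at 0.75 m → arm 0.75 m, τ = 127.5 × 0.75 = 95.62 N·m clockwise.
Net moment of the loads = 1292 N·m clockwise.
The upward force F acts at the right end, arm 5.2 m, giving F × 5.2 counterclockwise.
Balancing moments: F × 5.2 = 1292, giving F = 1292 / 5.2 = 248 N.

F ≈ 248 N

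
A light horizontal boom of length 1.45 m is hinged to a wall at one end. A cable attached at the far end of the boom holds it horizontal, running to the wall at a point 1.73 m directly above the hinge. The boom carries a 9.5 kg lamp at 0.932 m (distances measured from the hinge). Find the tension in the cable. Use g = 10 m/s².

T ≈ 79.7 N

Take moments about the hinge.
Lamp: 9.5 × 10 = 95 N down at 0.932 m → arm 0.932 m, τ = 95 × 0.932 = 88.54 N·m clockwise.
Total clockwise load moment = 88.54 N·m.
The cable tension T acts at 1.45 m; only its component perpendicular to the boom, T sinθ, produces torque. sinθ = h/√(h²+d²) = 1.73/√(1.73²+1.45²) = 0.7664.
For rotational equilibrium, T × 1.45 × 0.7664 = 88.54, so T = 88.54 / 1.111 = 79.7 N.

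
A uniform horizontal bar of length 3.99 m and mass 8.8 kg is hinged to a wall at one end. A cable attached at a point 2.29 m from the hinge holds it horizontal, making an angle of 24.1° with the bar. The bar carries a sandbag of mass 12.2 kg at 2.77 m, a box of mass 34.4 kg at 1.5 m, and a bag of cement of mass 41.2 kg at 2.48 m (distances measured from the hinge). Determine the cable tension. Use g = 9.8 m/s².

About the hinge:
Beam weight: 8.8 × 9.8 = 86.24 N down at 1.995 m → arm 1.995 m, τ = 86.24 × 1.995 = 172 N·m clockwise.
Sandbag: 12.2 × 9.8 = 119.6 N down at 2.77 m → arm 2.77 m, τ = 119.6 × 2.77 = 331.3 N·m clockwise.
Box: 34.4 × 9.8 = 337.1 N down at 1.5 m → arm 1.5 m, τ = 337.1 × 1.5 = 505.7 N·m clockwise.
Bag of cement: 41.2 × 9.8 = 403.8 N down at 2.48 m → arm 2.48 m, τ = 403.8 × 2.48 = 1001 N·m clockwise.
Total clockwise load moment = 2010 N·m.
The cable tension T acts at 2.29 m; only its component perpendicular to the bar, T sinθ, produces torque. sin 24.1° = 0.4083.
For rotational equilibrium, T × 2.29 × 0.4083 = 2010, so T = 2010 / 0.935 = 2150 N.

T ≈ 2150 N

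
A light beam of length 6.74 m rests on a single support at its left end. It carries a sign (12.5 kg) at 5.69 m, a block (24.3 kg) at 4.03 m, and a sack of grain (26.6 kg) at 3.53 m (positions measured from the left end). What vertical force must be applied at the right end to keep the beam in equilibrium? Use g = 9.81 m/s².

Sum moments about the left end (the unknown pivot reaction has zero arm there).
Sign: 12.5 × 9.81 = 122.6 N down at 5.69 m → arm 5.69 m, τ = 122.6 × 5.69 = 697.6 N·m clockwise.
Block: 24.3 × 9.81 = 238.4 N down at 4.03 m → arm 4.03 m, τ = 238.4 × 4.03 = 960.8 N·m clockwise.
Sack of grain: 26.6 × 9.81 = 260.9 N down at 3.53 m → arm 3.53 m, τ = 260.9 × 3.53 = 921 N·m clockwise.
Net moment of the loads = 2579 N·m clockwise.
The upward force F acts at the right end, arm 6.74 m, giving F × 6.74 counterclockwise.
For rotational equilibrium, F × 6.74 = 2579, so F = 2579 / 6.74 = 383 N.

F ≈ 383 N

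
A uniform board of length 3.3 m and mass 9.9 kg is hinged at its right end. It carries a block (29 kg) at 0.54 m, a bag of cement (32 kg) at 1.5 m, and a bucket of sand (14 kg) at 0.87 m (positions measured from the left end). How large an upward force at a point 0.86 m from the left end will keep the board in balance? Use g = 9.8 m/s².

Choose the right end as the axis so the unknown pivot reaction has zero arm there.
Beam weight: 9.9 × 9.8 = 97.02 N down at 1.65 m → arm 1.65 m, τ = 97.02 × 1.65 = 160.1 N·m counterclockwise.
Block: 29 × 9.8 = 284.2 N down at 0.54 m → arm 2.76 m, τ = 284.2 × 2.76 = 784.4 N·m counterclockwise.
Bag of cement: 32 × 9.8 = 313.6 N down at 1.5 m → arm 1.8 m, τ = 313.6 × 1.8 = 564.5 N·m counterclockwise.
Bucket of sand: 14 × 9.8 = 137.2 N down at 0.87 m → arm 2.43 m, τ = 137.2 × 2.43 = 333.4 N·m counterclockwise.
Net moment of the loads = 1842 N·m counterclockwise.
The upward force F acts at a point 0.86 m from the left end, arm 2.44 m, giving F × 2.44 clockwise.
Στ = 0 ⇒ F × 2.44 = 1842 ⇒ F = 1842 / 2.44 = 755 N.

F ≈ 755 N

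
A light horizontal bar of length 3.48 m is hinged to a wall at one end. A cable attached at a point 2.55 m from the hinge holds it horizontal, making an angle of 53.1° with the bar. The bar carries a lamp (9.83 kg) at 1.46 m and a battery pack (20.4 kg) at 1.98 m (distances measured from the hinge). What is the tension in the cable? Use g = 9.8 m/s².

T ≈ 263 N

Sum moments about the hinge (the unknown hinge reaction has zero arm there).
Lamp: 9.83 × 9.8 = 96.33 N down at 1.46 m → arm 1.46 m, τ = 96.33 × 1.46 = 140.6 N·m clockwise.
Battery pack: 20.4 × 9.8 = 199.9 N down at 1.98 m → arm 1.98 m, τ = 199.9 × 1.98 = 395.8 N·m clockwise.
Total clockwise load moment = 536.4 N·m.
The cable tension T acts at 2.55 m; only its component perpendicular to the bar, T sinθ, produces torque. sin 53.1° = 0.7997.
Setting net torque to zero: T × 2.55 × 0.7997 = 536.4 → T = 536.4 / 2.039 = 263 N.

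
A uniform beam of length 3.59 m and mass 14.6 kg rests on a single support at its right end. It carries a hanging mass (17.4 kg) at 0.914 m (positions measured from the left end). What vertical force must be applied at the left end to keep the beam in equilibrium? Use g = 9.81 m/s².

F ≈ 199 N

Choose the right end as the axis so the unknown pivot reaction has zero arm there.
Beam weight: 14.6 × 9.81 = 143.2 N down at 1.795 m → arm 1.795 m, τ = 143.2 × 1.795 = 257 N·m counterclockwise.
Hanging mass: 17.4 × 9.81 = 170.7 N down at 0.914 m → arm 2.676 m, τ = 170.7 × 2.676 = 456.8 N·m counterclockwise.
Net moment of the loads = 713.8 N·m counterclockwise.
The upward force F acts at the left end, arm 3.59 m, giving F × 3.59 clockwise.
Setting net torque to zero: F × 3.59 = 713.8 → F = 713.8 / 3.59 = 199 N.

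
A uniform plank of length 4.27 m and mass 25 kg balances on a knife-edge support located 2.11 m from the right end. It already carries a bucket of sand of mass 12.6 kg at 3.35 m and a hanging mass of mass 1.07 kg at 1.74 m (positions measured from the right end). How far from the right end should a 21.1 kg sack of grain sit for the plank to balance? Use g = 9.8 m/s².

x ≈ 1.36 m from the right end

Sum moments about the knife-edge support (at 2.11 m from the right end) (the support reaction has zero arm there).
Beam weight: 25 × 9.8 = 245 N down at 2.135 m → arm 0.025 m, τ = 245 × 0.025 = 6.125 N·m counterclockwise.
Bucket of sand: 12.6 × 9.8 = 123.5 N down at 3.35 m → arm 1.24 m, τ = 123.5 × 1.24 = 153.1 N·m counterclockwise.
Hanging mass: 1.07 × 9.8 = 10.49 N down at 1.74 m → arm 0.37 m, τ = 10.49 × 0.37 = 3.881 N·m clockwise.
Net moment of existing loads = 155.3 N·m counterclockwise.
The sack of grain weighs 21.1 × 9.8 = 206.8 N and must supply an equal clockwise moment, so its lever arm about the knife-edge support is 155.3 / 206.8 = 0.751 m.
That puts it at 2.11 − 0.751 = 1.36 m from the right end.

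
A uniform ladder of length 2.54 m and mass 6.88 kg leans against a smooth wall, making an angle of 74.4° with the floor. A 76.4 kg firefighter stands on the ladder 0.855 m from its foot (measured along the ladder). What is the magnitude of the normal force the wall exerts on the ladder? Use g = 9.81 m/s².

Sum moments about the foot of the ladder (the floor normal and friction both act there and drop out).
Ladder weight 6.88×9.81 = 67.49 N acts at 1.27 m along the ladder; its horizontal arm is 1.27·cos74.4° = 0.3415 m → τ = 23.05 N·m clockwise.
Firefighter: 76.4×9.81 = 749.5 N at 0.855 m → arm 0.2299 m → τ = 172.3 N·m clockwise.
Wall normal N acts horizontally at the top; its moment arm is the height L sinθ = 2.54·sin74.4° = 2.446 m, counterclockwise.
Balancing moments: N × 2.446 = 195.4, giving N = 79.9 N.

N_wall ≈ 79.9 N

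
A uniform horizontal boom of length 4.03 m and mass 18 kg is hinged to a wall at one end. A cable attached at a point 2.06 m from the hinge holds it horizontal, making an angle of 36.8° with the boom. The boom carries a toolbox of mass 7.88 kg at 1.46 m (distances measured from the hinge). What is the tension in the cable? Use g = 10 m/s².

T ≈ 387 N

Sum moments about the hinge (the unknown hinge reaction has zero arm there).
Beam weight: 18 × 10 = 180 N down at 2.015 m → arm 2.015 m, τ = 180 × 2.015 = 362.7 N·m clockwise.
Toolbox: 7.88 × 10 = 78.8 N down at 1.46 m → arm 1.46 m, τ = 78.8 × 1.46 = 115 N·m clockwise.
Total clockwise load moment = 477.7 N·m.
The cable tension T acts at 2.06 m; only its component perpendicular to the boom, T sinθ, produces torque. sin 36.8° = 0.599.
Στ = 0 ⇒ T × 2.06 × 0.599 = 477.7 ⇒ T = 477.7 / 1.234 = 387 N.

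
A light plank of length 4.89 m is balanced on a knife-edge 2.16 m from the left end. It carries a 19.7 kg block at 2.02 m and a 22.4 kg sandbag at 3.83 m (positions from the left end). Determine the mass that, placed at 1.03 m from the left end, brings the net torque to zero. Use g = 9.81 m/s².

m ≈ 30.7 kg

Taking torques about the knife-edge (at 2.16 m from the left end):
Block: 19.7 × 9.81 = 193.3 N down at 2.02 m → arm 0.14 m, τ = 193.3 × 0.14 = 27.06 N·m counterclockwise.
Sandbag: 22.4 × 9.81 = 219.7 N down at 3.83 m → arm 1.67 m, τ = 219.7 × 1.67 = 366.9 N·m clockwise.
Net moment of known loads = 339.8 N·m clockwise.
An unknown mass m at 1.03 m has arm 1.13 m; its moment is m·g·1.13 counterclockwise.
For rotational equilibrium, m × 9.81 × 1.13 = 339.8, so m = 339.8 / (9.81 × 1.13) = 30.7 kg.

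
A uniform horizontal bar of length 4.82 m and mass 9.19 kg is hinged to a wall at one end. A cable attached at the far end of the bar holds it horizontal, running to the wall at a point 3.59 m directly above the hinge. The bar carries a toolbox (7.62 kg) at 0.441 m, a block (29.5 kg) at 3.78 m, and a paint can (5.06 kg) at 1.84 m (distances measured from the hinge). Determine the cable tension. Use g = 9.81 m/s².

T ≈ 499 N

Sum moments about the hinge (the unknown hinge reaction has zero arm there).
Beam weight: 9.19 × 9.81 = 90.15 N down at 2.41 m → arm 2.41 m, τ = 90.15 × 2.41 = 217.3 N·m clockwise.
Toolbox: 7.62 × 9.81 = 74.75 N down at 0.441 m → arm 0.441 m, τ = 74.75 × 0.441 = 32.96 N·m clockwise.
Block: 29.5 × 9.81 = 289.4 N down at 3.78 m → arm 3.78 m, τ = 289.4 × 3.78 = 1094 N·m clockwise.
Paint can: 5.06 × 9.81 = 49.64 N down at 1.84 m → arm 1.84 m, τ = 49.64 × 1.84 = 91.34 N·m clockwise.
Total clockwise load moment = 1436 N·m.
The cable tension T acts at 4.82 m; only its component perpendicular to the bar, T sinθ, produces torque. sinθ = h/√(h²+d²) = 3.59/√(3.59²+4.82²) = 0.5973.
For rotational equilibrium, T × 4.82 × 0.5973 = 1436, so T = 1436 / 2.879 = 499 N.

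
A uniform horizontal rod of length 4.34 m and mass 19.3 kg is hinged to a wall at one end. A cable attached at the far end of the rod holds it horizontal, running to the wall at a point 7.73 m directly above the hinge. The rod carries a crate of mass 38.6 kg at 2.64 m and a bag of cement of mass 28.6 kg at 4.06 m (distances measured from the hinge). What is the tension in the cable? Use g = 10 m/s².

About the hinge:
Beam weight: 19.3 × 10 = 193 N down at 2.17 m → arm 2.17 m, τ = 193 × 2.17 = 418.8 N·m clockwise.
Crate: 38.6 × 10 = 386 N down at 2.64 m → arm 2.64 m, τ = 386 × 2.64 = 1019 N·m clockwise.
Bag of cement: 28.6 × 10 = 286 N down at 4.06 m → arm 4.06 m, τ = 286 × 4.06 = 1161 N·m clockwise.
Total clockwise load moment = 2599 N·m.
The cable tension T acts at 4.34 m; only its component perpendicular to the rod, T sinθ, produces torque. sinθ = h/√(h²+d²) = 7.73/√(7.73²+4.34²) = 0.872.
Balancing moments: T × 4.34 × 0.872 = 2599, giving T = 2599 / 3.784 = 687 N.

T ≈ 687 N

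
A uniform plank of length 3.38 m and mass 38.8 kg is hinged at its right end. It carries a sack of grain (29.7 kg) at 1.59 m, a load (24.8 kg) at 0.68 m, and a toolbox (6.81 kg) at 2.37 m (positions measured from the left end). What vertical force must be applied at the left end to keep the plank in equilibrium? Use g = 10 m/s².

About the right end:
Beam weight: 38.8 × 10 = 388 N down at 1.69 m → arm 1.69 m, τ = 388 × 1.69 = 655.7 N·m counterclockwise.
Sack of grain: 29.7 × 10 = 297 N down at 1.59 m → arm 1.79 m, τ = 297 × 1.79 = 531.6 N·m counterclockwise.
Load: 24.8 × 10 = 248 N down at 0.68 m → arm 2.7 m, τ = 248 × 2.7 = 669.6 N·m counterclockwise.
Toolbox: 6.81 × 10 = 68.1 N down at 2.37 m → arm 1.01 m, τ = 68.1 × 1.01 = 68.78 N·m counterclockwise.
Net moment of the loads = 1926 N·m counterclockwise.
The upward force F acts at the left end, arm 3.38 m, giving F × 3.38 clockwise.
Balancing moments: F × 3.38 = 1926, giving F = 1926 / 3.38 = 570 N.

F ≈ 570 N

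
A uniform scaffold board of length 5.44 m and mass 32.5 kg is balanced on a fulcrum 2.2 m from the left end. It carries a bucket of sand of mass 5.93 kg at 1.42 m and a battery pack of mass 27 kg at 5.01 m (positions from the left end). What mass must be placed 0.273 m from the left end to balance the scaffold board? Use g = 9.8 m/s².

Choose the fulcrum (at 2.2 m from the left end) as the axis so the support reaction has zero arm there.
Beam weight: 32.5 × 9.8 = 318.5 N down at 2.72 m → arm 0.52 m, τ = 318.5 × 0.52 = 165.6 N·m clockwise.
Bucket of sand: 5.93 × 9.8 = 58.11 N down at 1.42 m → arm 0.78 m, τ = 58.11 × 0.78 = 45.33 N·m counterclockwise.
Battery pack: 27 × 9.8 = 264.6 N down at 5.01 m → arm 2.81 m, τ = 264.6 × 2.81 = 743.5 N·m clockwise.
Net moment of known loads = 863.8 N·m clockwise.
An unknown mass m at 0.273 m has arm 1.927 m; its moment is m·g·1.927 counterclockwise.
For rotational equilibrium, m × 9.8 × 1.927 = 863.8, so m = 863.8 / (9.8 × 1.927) = 45.7 kg.

m ≈ 45.7 kg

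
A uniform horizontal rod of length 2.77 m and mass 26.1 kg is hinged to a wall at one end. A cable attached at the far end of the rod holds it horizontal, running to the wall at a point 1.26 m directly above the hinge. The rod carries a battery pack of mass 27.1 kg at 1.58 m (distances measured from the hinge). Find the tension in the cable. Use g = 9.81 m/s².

T ≈ 675 N

Taking torques about the hinge:
Beam weight: 26.1 × 9.81 = 256 N down at 1.385 m → arm 1.385 m, τ = 256 × 1.385 = 354.6 N·m clockwise.
Battery pack: 27.1 × 9.81 = 265.9 N down at 1.58 m → arm 1.58 m, τ = 265.9 × 1.58 = 420.1 N·m clockwise.
Total clockwise load moment = 774.7 N·m.
The cable tension T acts at 2.77 m; only its component perpendicular to the rod, T sinθ, produces torque. sinθ = h/√(h²+d²) = 1.26/√(1.26²+2.77²) = 0.4141.
Setting net torque to zero: T × 2.77 × 0.4141 = 774.7 → T = 774.7 / 1.147 = 675 N.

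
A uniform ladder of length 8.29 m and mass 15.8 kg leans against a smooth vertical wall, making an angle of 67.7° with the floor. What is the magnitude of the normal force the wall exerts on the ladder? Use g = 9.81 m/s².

N_wall ≈ 31.8 N

Choose the foot of the ladder as the axis so the floor normal and friction both act there and drop out.
Ladder weight 15.8×9.81 = 155 N acts at 4.145 m along the ladder; its horizontal arm is 4.145·cos67.7° = 1.573 m → τ = 243.8 N·m clockwise.
Wall normal N acts horizontally at the top; its moment arm is the height L sinθ = 8.29·sin67.7° = 7.67 m, counterclockwise.
For rotational equilibrium, N × 7.67 = 243.8, so N = 31.8 N.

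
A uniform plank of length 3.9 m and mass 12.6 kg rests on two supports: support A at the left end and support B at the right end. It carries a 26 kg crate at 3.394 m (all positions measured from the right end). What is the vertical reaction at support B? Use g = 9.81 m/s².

About support A:
Beam weight: 12.6 × 9.81 = 123.6 N down at 1.95 m → arm 1.95 m, τ = 123.6 × 1.95 = 241 N·m clockwise.
Crate: 26 × 9.81 = 255.1 N down at 3.394 m → arm 0.506 m, τ = 255.1 × 0.506 = 129.1 N·m clockwise.
Net load moment about support A = 370.1 N·m clockwise.
Reaction R at support B is upward at 0 m, arm 3.9 m → moment R × 3.9 counterclockwise.
Setting net torque to zero: R × 3.9 = 370.1 → R = 94.9 N.

R_B ≈ 94.9 N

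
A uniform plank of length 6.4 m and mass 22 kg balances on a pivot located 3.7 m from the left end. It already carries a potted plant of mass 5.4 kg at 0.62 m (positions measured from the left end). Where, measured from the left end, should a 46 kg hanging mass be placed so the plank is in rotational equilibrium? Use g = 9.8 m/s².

Take moments about the pivot (at 3.7 m from the left end).
Beam weight: 22 × 9.8 = 215.6 N down at 3.2 m → arm 0.5 m, τ = 215.6 × 0.5 = 107.8 N·m counterclockwise.
Potted plant: 5.4 × 9.8 = 52.92 N down at 0.62 m → arm 3.08 m, τ = 52.92 × 3.08 = 163 N·m counterclockwise.
Net moment of existing loads = 270.8 N·m counterclockwise.
The hanging mass weighs 46 × 9.8 = 450.8 N and must supply an equal clockwise moment, so its lever arm about the pivot is 270.8 / 450.8 = 0.601 m.
That puts it at 3.7 + 0.601 = 4.3 m from the left end.

x ≈ 4.3 m from the left end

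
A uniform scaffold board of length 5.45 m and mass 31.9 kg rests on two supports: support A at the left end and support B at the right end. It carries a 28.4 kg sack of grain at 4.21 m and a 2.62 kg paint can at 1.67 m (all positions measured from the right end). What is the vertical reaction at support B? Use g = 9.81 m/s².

R_B ≈ 238 N

Take moments about support A.
Beam weight: 31.9 × 9.81 = 312.9 N down at 2.725 m → arm 2.725 m, τ = 312.9 × 2.725 = 852.7 N·m clockwise.
Sack of grain: 28.4 × 9.81 = 278.6 N down at 4.21 m → arm 1.24 m, τ = 278.6 × 1.24 = 345.5 N·m clockwise.
Paint can: 2.62 × 9.81 = 25.7 N down at 1.67 m → arm 3.78 m, τ = 25.7 × 3.78 = 97.15 N·m clockwise.
Net load moment about support A = 1295 N·m clockwise.
Reaction R at support B is upward at 0 m, arm 5.45 m → moment R × 5.45 counterclockwise.
For rotational equilibrium, R × 5.45 = 1295, so R = 238 N.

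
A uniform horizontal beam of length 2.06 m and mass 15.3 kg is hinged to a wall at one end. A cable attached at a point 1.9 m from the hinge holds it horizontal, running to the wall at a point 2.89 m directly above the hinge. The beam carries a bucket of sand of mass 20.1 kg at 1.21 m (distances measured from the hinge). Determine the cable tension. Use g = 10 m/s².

Taking torques about the hinge:
Beam weight: 15.3 × 10 = 153 N down at 1.03 m → arm 1.03 m, τ = 153 × 1.03 = 157.6 N·m clockwise.
Bucket of sand: 20.1 × 10 = 201 N down at 1.21 m → arm 1.21 m, τ = 201 × 1.21 = 243.2 N·m clockwise.
Total clockwise load moment = 400.8 N·m.
The cable tension T acts at 1.9 m; only its component perpendicular to the beam, T sinθ, produces torque. sinθ = h/√(h²+d²) = 2.89/√(2.89²+1.9²) = 0.8356.
Balancing moments: T × 1.9 × 0.8356 = 400.8, giving T = 400.8 / 1.588 = 252 N.

T ≈ 252 N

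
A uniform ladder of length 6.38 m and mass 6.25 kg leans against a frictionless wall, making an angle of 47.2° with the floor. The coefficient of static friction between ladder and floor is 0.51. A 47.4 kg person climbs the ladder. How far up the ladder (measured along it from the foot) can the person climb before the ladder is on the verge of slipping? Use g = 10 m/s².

Take moments about the foot of the ladder.
Ladder weight 6.25×10 = 62.5 N acts at 3.19 m along the ladder; its horizontal arm is 3.19·cos47.2° = 2.167 m → τ = 135.4 N·m clockwise.
Person weight 47.4×10 = 474 N at distance d → arm d·cos47.2° → τ = 474·d·0.6794 clockwise.
Wall normal N at the top has arm L sinθ = 4.681 m counterclockwise, so Στ = 0 gives N·4.681 = 135.4 + 322·d.
ΣFy = 0 ⇒ N_floor = 536.5 N, so the maximum friction is μ_s·N_floor = 0.51×536.5 = 273.6 N. ΣFx = 0 ⇒ N_wall = f, so at the slipping point N = 273.6 N.
Substituting: 273.6×4.681 = 135.4 + 322·d ⇒ d = (1281 − 135.4) / 322 = 3.56 m.

d ≈ 3.56 m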